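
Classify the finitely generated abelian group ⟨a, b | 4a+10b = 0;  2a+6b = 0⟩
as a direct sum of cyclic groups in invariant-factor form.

Answer: M ≅ ℤ/2 ⊕ ℤ/2

Derivation:
rank_ℚ(R)=2; free=2−2=0
SNF(R) diag = [2, 2] → torsion [2, 2]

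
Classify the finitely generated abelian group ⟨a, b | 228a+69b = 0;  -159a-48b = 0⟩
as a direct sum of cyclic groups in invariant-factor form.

rank_ℚ(R)=2; free=2−2=0
SNF(R) diag = [3, 9] → torsion [3, 9]

Answer: M ≅ ℤ/3 ⊕ ℤ/9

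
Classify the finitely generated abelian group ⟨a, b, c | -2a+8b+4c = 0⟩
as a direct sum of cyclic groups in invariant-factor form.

Answer: M ≅ ℤ^2 ⊕ ℤ/2

Derivation:
rank_ℚ(R)=1; free=3−1=2
SNF(R) diag = [2] → torsion [2]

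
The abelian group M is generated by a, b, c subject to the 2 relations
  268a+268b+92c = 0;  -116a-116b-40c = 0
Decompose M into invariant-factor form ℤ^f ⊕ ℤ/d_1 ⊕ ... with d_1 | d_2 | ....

Answer: M ≅ ℤ^1 ⊕ ℤ/4 ⊕ ℤ/12

Derivation:
rank_ℚ(R)=2; free=3−2=1
SNF(R) diag = [4, 12] → torsion [4, 12]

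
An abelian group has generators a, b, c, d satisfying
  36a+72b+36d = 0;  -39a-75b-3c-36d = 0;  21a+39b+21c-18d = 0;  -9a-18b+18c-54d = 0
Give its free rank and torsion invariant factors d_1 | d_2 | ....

Answer: M ≅ ℤ/3 ⊕ ℤ/9 ⊕ ℤ/18 ⊕ ℤ/36

Derivation:
rank_ℚ(R)=4; free=4−4=0
SNF(R) diag = [3, 9, 18, 36] → torsion [3, 9, 18, 36]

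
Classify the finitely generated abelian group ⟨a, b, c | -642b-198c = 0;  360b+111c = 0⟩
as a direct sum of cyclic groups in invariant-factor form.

Answer: M ≅ ℤ^1 ⊕ ℤ/3 ⊕ ℤ/6

Derivation:
rank_ℚ(R)=2; free=3−2=1
SNF(R) diag = [3, 6] → torsion [3, 6]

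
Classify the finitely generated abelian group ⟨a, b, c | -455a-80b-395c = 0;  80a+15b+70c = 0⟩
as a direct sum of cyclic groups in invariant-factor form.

rank_ℚ(R)=2; free=3−2=1
SNF(R) diag = [5, 5] → torsion [5, 5]

Answer: M ≅ ℤ^1 ⊕ ℤ/5 ⊕ ℤ/5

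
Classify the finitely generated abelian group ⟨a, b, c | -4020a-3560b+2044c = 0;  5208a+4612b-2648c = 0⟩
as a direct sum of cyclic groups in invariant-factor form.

Answer: M ≅ ℤ^1 ⊕ ℤ/4 ⊕ ℤ/12

Derivation:
rank_ℚ(R)=2; free=3−2=1
SNF(R) diag = [4, 12] → torsion [4, 12]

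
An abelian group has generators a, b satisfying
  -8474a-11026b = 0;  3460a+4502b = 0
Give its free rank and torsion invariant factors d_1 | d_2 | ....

rank_ℚ(R)=2; free=2−2=0
SNF(R) diag = [2, 6] → torsion [2, 6]

Answer: M ≅ ℤ/2 ⊕ ℤ/6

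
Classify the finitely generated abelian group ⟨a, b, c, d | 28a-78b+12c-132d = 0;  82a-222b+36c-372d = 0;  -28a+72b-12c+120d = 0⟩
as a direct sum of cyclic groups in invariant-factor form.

rank_ℚ(R)=3; free=4−3=1
SNF(R) diag = [2, 6, 12] → torsion [2, 6, 12]

Answer: M ≅ ℤ^1 ⊕ ℤ/2 ⊕ ℤ/6 ⊕ ℤ/12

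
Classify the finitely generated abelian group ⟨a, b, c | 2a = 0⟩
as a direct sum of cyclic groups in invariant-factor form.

Answer: M ≅ ℤ^2 ⊕ ℤ/2

Derivation:
rank_ℚ(R)=1; free=3−1=2
SNF(R) diag = [2] → torsion [2]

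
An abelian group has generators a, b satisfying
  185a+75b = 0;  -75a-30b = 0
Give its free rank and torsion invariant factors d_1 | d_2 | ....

rank_ℚ(R)=2; free=2−2=0
SNF(R) diag = [5, 15] → torsion [5, 15]

Answer: M ≅ ℤ/5 ⊕ ℤ/15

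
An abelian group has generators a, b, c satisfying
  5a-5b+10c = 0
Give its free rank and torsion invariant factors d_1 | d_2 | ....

Answer: M ≅ ℤ^2 ⊕ ℤ/5

Derivation:
rank_ℚ(R)=1; free=3−1=2
SNF(R) diag = [5] → torsion [5]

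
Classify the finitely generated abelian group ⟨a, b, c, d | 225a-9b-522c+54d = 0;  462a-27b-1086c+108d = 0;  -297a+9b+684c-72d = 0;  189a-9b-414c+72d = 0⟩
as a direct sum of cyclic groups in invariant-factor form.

rank_ℚ(R)=4; free=4−4=0
SNF(R) diag = [3, 9, 18, 54] → torsion [3, 9, 18, 54]

Answer: M ≅ ℤ/3 ⊕ ℤ/9 ⊕ ℤ/18 ⊕ ℤ/54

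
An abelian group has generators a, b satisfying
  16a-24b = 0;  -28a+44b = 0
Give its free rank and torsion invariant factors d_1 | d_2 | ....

rank_ℚ(R)=2; free=2−2=0
SNF(R) diag = [4, 8] → torsion [4, 8]

Answer: M ≅ ℤ/4 ⊕ ℤ/8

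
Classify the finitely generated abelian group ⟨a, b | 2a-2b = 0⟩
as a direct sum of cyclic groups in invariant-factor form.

rank_ℚ(R)=1; free=2−1=1
SNF(R) diag = [2] → torsion [2]

Answer: M ≅ ℤ^1 ⊕ ℤ/2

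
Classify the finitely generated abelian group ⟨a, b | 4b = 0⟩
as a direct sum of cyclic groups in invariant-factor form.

rank_ℚ(R)=1; free=2−1=1
SNF(R) diag = [4] → torsion [4]

Answer: M ≅ ℤ^1 ⊕ ℤ/4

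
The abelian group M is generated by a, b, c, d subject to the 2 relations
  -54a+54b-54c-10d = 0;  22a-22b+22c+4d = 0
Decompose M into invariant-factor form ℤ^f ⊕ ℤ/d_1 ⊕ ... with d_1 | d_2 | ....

rank_ℚ(R)=2; free=4−2=2
SNF(R) diag = [2, 2] → torsion [2, 2]

Answer: M ≅ ℤ^2 ⊕ ℤ/2 ⊕ ℤ/2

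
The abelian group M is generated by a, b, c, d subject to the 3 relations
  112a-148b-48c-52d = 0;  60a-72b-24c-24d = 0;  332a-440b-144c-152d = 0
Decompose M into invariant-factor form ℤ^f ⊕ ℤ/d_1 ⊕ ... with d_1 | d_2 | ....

rank_ℚ(R)=3; free=4−3=1
SNF(R) diag = [4, 12, 24] → torsion [4, 12, 24]

Answer: M ≅ ℤ^1 ⊕ ℤ/4 ⊕ ℤ/12 ⊕ ℤ/24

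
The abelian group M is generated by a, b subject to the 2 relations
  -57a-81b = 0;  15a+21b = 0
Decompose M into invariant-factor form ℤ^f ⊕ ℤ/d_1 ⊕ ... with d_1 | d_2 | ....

rank_ℚ(R)=2; free=2−2=0
SNF(R) diag = [3, 6] → torsion [3, 6]

Answer: M ≅ ℤ/3 ⊕ ℤ/6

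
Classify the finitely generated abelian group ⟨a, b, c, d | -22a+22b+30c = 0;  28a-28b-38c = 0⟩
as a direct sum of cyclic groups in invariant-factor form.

rank_ℚ(R)=2; free=4−2=2
SNF(R) diag = [2, 2] → torsion [2, 2]

Answer: M ≅ ℤ^2 ⊕ ℤ/2 ⊕ ℤ/2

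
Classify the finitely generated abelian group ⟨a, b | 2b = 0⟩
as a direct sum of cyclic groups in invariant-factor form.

rank_ℚ(R)=1; free=2−1=1
SNF(R) diag = [2] → torsion [2]

Answer: M ≅ ℤ^1 ⊕ ℤ/2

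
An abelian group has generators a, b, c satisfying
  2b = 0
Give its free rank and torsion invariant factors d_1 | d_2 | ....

rank_ℚ(R)=1; free=3−1=2
SNF(R) diag = [2] → torsion [2]

Answer: M ≅ ℤ^2 ⊕ ℤ/2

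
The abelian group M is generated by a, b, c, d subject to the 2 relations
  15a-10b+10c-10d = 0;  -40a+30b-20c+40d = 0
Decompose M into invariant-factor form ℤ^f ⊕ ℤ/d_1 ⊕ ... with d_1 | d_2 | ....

Answer: M ≅ ℤ^2 ⊕ ℤ/5 ⊕ ℤ/10

Derivation:
rank_ℚ(R)=2; free=4−2=2
SNF(R) diag = [5, 10] → torsion [5, 10]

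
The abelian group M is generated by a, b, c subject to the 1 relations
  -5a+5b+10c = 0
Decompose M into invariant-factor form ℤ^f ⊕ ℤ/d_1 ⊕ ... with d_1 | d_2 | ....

Answer: M ≅ ℤ^2 ⊕ ℤ/5

Derivation:
rank_ℚ(R)=1; free=3−1=2
SNF(R) diag = [5] → torsion [5]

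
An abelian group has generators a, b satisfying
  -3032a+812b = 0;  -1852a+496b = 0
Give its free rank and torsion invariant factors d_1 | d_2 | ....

rank_ℚ(R)=2; free=2−2=0
SNF(R) diag = [4, 12] → torsion [4, 12]

Answer: M ≅ ℤ/4 ⊕ ℤ/12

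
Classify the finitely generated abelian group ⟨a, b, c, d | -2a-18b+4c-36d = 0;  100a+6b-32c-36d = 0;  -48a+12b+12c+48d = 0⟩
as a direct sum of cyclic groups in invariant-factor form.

rank_ℚ(R)=3; free=4−3=1
SNF(R) diag = [2, 6, 12] → torsion [2, 6, 12]

Answer: M ≅ ℤ^1 ⊕ ℤ/2 ⊕ ℤ/6 ⊕ ℤ/12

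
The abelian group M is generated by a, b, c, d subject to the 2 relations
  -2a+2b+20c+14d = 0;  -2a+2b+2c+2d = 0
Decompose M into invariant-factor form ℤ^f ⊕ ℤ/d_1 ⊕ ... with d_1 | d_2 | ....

Answer: M ≅ ℤ^2 ⊕ ℤ/2 ⊕ ℤ/6

Derivation:
rank_ℚ(R)=2; free=4−2=2
SNF(R) diag = [2, 6] → torsion [2, 6]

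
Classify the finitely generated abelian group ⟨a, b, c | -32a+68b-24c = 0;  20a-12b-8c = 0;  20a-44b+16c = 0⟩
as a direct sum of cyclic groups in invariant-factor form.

Answer: M ≅ ℤ/4 ⊕ ℤ/4 ⊕ ℤ/8

Derivation:
rank_ℚ(R)=3; free=3−3=0
SNF(R) diag = [4, 4, 8] → torsion [4, 4, 8]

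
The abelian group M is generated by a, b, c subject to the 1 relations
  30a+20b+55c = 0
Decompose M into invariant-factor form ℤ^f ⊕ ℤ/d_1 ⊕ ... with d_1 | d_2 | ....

Answer: M ≅ ℤ^2 ⊕ ℤ/5

Derivation:
rank_ℚ(R)=1; free=3−1=2
SNF(R) diag = [5] → torsion [5]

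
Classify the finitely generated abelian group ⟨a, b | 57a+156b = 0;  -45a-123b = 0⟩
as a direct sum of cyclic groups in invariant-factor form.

Answer: M ≅ ℤ/3 ⊕ ℤ/3

Derivation:
rank_ℚ(R)=2; free=2−2=0
SNF(R) diag = [3, 3] → torsion [3, 3]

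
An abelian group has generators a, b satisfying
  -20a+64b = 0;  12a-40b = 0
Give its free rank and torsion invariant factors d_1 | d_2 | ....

Answer: M ≅ ℤ/4 ⊕ ℤ/8

Derivation:
rank_ℚ(R)=2; free=2−2=0
SNF(R) diag = [4, 8] → torsion [4, 8]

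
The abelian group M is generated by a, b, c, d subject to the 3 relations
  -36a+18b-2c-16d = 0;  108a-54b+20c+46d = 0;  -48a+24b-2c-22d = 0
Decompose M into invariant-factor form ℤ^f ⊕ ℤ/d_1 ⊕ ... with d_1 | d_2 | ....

Answer: M ≅ ℤ^1 ⊕ ℤ/2 ⊕ ℤ/6 ⊕ ℤ/12

Derivation:
rank_ℚ(R)=3; free=4−3=1
SNF(R) diag = [2, 6, 12] → torsion [2, 6, 12]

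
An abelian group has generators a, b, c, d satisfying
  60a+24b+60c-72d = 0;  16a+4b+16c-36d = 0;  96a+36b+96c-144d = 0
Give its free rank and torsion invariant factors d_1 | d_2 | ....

Answer: M ≅ ℤ^1 ⊕ ℤ/4 ⊕ ℤ/12 ⊕ ℤ/36

Derivation:
rank_ℚ(R)=3; free=4−3=1
SNF(R) diag = [4, 12, 36] → torsion [4, 12, 36]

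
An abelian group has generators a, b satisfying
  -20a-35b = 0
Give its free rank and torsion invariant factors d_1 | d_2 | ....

Answer: M ≅ ℤ^1 ⊕ ℤ/5

Derivation:
rank_ℚ(R)=1; free=2−1=1
SNF(R) diag = [5] → torsion [5]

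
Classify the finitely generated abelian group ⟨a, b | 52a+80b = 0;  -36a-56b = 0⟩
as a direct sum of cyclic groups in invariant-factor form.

Answer: M ≅ ℤ/4 ⊕ ℤ/8

Derivation:
rank_ℚ(R)=2; free=2−2=0
SNF(R) diag = [4, 8] → torsion [4, 8]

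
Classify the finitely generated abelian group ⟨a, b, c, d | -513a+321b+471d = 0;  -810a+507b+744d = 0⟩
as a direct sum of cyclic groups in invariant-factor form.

Answer: M ≅ ℤ^2 ⊕ ℤ/3 ⊕ ℤ/9

Derivation:
rank_ℚ(R)=2; free=4−2=2
SNF(R) diag = [3, 9] → torsion [3, 9]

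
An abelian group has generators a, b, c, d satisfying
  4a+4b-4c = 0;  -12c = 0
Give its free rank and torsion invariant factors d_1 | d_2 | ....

rank_ℚ(R)=2; free=4−2=2
SNF(R) diag = [4, 12] → torsion [4, 12]

Answer: M ≅ ℤ^2 ⊕ ℤ/4 ⊕ ℤ/12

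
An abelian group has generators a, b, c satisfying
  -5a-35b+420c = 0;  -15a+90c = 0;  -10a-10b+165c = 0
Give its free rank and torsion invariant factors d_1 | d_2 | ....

Answer: M ≅ ℤ/5 ⊕ ℤ/15 ⊕ ℤ/45

Derivation:
rank_ℚ(R)=3; free=3−3=0
SNF(R) diag = [5, 15, 45] → torsion [5, 15, 45]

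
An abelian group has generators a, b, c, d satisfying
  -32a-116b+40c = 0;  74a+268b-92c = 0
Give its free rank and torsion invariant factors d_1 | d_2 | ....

Answer: M ≅ ℤ^2 ⊕ ℤ/2 ⊕ ℤ/4

Derivation:
rank_ℚ(R)=2; free=4−2=2
SNF(R) diag = [2, 4] → torsion [2, 4]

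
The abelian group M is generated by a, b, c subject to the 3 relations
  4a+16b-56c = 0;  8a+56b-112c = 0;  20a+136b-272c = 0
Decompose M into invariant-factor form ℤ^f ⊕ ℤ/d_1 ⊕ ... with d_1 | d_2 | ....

rank_ℚ(R)=3; free=3−3=0
SNF(R) diag = [4, 8, 24] → torsion [4, 8, 24]

Answer: M ≅ ℤ/4 ⊕ ℤ/8 ⊕ ℤ/24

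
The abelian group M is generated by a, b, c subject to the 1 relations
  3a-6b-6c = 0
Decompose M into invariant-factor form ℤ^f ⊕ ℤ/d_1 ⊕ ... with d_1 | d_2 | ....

rank_ℚ(R)=1; free=3−1=2
SNF(R) diag = [3] → torsion [3]

Answer: M ≅ ℤ^2 ⊕ ℤ/3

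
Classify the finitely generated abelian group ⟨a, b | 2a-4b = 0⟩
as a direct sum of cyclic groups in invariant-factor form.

Answer: M ≅ ℤ^1 ⊕ ℤ/2

Derivation:
rank_ℚ(R)=1; free=2−1=1
SNF(R) diag = [2] → torsion [2]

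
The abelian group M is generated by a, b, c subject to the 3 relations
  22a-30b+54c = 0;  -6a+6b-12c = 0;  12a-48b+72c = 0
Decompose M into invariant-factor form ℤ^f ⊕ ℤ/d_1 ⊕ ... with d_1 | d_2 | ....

rank_ℚ(R)=3; free=3−3=0
SNF(R) diag = [2, 6, 12] → torsion [2, 6, 12]

Answer: M ≅ ℤ/2 ⊕ ℤ/6 ⊕ ℤ/12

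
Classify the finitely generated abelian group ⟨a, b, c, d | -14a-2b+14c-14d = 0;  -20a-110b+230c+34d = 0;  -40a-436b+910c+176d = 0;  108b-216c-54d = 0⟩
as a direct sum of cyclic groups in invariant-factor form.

rank_ℚ(R)=4; free=4−4=0
SNF(R) diag = [2, 6, 18, 54] → torsion [2, 6, 18, 54]

Answer: M ≅ ℤ/2 ⊕ ℤ/6 ⊕ ℤ/18 ⊕ ℤ/54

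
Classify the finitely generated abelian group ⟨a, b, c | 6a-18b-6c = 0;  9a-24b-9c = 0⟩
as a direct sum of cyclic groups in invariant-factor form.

Answer: M ≅ ℤ^1 ⊕ ℤ/3 ⊕ ℤ/6

Derivation:
rank_ℚ(R)=2; free=3−2=1
SNF(R) diag = [3, 6] → torsion [3, 6]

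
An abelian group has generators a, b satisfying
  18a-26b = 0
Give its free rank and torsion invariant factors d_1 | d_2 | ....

rank_ℚ(R)=1; free=2−1=1
SNF(R) diag = [2] → torsion [2]

Answer: M ≅ ℤ^1 ⊕ ℤ/2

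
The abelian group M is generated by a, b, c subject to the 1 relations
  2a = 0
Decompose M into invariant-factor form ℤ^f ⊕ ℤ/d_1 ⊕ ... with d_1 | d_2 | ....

rank_ℚ(R)=1; free=3−1=2
SNF(R) diag = [2] → torsion [2]

Answer: M ≅ ℤ^2 ⊕ ℤ/2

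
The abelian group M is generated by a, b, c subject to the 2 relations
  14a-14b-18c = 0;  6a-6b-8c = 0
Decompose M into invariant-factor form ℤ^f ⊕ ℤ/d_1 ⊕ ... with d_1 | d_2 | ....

rank_ℚ(R)=2; free=3−2=1
SNF(R) diag = [2, 2] → torsion [2, 2]

Answer: M ≅ ℤ^1 ⊕ ℤ/2 ⊕ ℤ/2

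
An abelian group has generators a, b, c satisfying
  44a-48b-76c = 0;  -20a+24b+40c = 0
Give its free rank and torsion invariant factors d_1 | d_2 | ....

Answer: M ≅ ℤ^1 ⊕ ℤ/4 ⊕ ℤ/12

Derivation:
rank_ℚ(R)=2; free=3−2=1
SNF(R) diag = [4, 12] → torsion [4, 12]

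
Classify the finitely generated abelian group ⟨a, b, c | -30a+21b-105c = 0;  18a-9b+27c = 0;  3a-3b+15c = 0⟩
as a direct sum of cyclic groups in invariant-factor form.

rank_ℚ(R)=3; free=3−3=0
SNF(R) diag = [3, 9, 18] → torsion [3, 9, 18]

Answer: M ≅ ℤ/3 ⊕ ℤ/9 ⊕ ℤ/18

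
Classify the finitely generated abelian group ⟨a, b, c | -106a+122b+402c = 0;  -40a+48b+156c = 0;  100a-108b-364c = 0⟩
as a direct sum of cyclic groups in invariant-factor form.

Answer: M ≅ ℤ/2 ⊕ ℤ/4 ⊕ ℤ/8

Derivation:
rank_ℚ(R)=3; free=3−3=0
SNF(R) diag = [2, 4, 8] → torsion [2, 4, 8]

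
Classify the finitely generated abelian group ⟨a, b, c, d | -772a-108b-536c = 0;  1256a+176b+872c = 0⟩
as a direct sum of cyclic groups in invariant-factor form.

rank_ℚ(R)=2; free=4−2=2
SNF(R) diag = [4, 8] → torsion [4, 8]

Answer: M ≅ ℤ^2 ⊕ ℤ/4 ⊕ ℤ/8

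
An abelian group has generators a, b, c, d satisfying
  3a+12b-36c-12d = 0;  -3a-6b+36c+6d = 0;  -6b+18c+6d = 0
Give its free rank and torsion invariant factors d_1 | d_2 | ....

Answer: M ≅ ℤ^1 ⊕ ℤ/3 ⊕ ℤ/6 ⊕ ℤ/18

Derivation:
rank_ℚ(R)=3; free=4−3=1
SNF(R) diag = [3, 6, 18] → torsion [3, 6, 18]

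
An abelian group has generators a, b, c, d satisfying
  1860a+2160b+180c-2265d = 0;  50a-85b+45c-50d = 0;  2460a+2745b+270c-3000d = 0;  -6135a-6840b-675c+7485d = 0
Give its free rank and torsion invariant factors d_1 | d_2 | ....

rank_ℚ(R)=4; free=4−4=0
SNF(R) diag = [5, 15, 45, 135] → torsion [5, 15, 45, 135]

Answer: M ≅ ℤ/5 ⊕ ℤ/15 ⊕ ℤ/45 ⊕ ℤ/135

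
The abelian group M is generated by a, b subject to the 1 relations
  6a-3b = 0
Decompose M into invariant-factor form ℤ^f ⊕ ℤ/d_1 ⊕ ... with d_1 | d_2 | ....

rank_ℚ(R)=1; free=2−1=1
SNF(R) diag = [3] → torsion [3]

Answer: M ≅ ℤ^1 ⊕ ℤ/3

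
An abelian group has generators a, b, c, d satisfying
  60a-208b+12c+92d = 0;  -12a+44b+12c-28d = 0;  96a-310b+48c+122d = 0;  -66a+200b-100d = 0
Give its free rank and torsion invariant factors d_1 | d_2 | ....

rank_ℚ(R)=4; free=4−4=0
SNF(R) diag = [2, 6, 12, 36] → torsion [2, 6, 12, 36]

Answer: M ≅ ℤ/2 ⊕ ℤ/6 ⊕ ℤ/12 ⊕ ℤ/36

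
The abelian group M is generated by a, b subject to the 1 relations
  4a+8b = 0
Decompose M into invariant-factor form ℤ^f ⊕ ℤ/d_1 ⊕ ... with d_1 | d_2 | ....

rank_ℚ(R)=1; free=2−1=1
SNF(R) diag = [4] → torsion [4]

Answer: M ≅ ℤ^1 ⊕ ℤ/4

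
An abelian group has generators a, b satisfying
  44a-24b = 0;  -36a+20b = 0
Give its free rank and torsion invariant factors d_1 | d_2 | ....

Answer: M ≅ ℤ/4 ⊕ ℤ/4

Derivation:
rank_ℚ(R)=2; free=2−2=0
SNF(R) diag = [4, 4] → torsion [4, 4]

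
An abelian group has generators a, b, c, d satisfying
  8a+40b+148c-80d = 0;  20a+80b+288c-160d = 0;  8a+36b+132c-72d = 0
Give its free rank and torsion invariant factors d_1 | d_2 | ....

Answer: M ≅ ℤ^1 ⊕ ℤ/4 ⊕ ℤ/4 ⊕ ℤ/4

Derivation:
rank_ℚ(R)=3; free=4−3=1
SNF(R) diag = [4, 4, 4] → torsion [4, 4, 4]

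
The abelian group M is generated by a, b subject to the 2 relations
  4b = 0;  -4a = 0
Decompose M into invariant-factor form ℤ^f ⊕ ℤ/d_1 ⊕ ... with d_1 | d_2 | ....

rank_ℚ(R)=2; free=2−2=0
SNF(R) diag = [4, 4] → torsion [4, 4]

Answer: M ≅ ℤ/4 ⊕ ℤ/4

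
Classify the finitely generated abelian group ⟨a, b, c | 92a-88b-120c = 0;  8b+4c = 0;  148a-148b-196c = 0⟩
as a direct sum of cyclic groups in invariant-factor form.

rank_ℚ(R)=3; free=3−3=0
SNF(R) diag = [4, 4, 12] → torsion [4, 4, 12]

Answer: M ≅ ℤ/4 ⊕ ℤ/4 ⊕ ℤ/12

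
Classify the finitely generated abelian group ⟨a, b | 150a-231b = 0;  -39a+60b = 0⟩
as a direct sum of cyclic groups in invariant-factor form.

Answer: M ≅ ℤ/3 ⊕ ℤ/3

Derivation:
rank_ℚ(R)=2; free=2−2=0
SNF(R) diag = [3, 3] → torsion [3, 3]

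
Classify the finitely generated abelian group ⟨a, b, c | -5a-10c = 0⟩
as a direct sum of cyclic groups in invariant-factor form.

rank_ℚ(R)=1; free=3−1=2
SNF(R) diag = [5] → torsion [5]

Answer: M ≅ ℤ^2 ⊕ ℤ/5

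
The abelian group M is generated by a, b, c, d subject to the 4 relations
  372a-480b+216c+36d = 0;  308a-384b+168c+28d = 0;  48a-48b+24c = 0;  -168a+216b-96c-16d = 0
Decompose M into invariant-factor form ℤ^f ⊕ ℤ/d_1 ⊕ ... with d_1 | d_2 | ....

Answer: M ≅ ℤ/4 ⊕ ℤ/8 ⊕ ℤ/24 ⊕ ℤ/24

Derivation:
rank_ℚ(R)=4; free=4−4=0
SNF(R) diag = [4, 8, 24, 24] → torsion [4, 8, 24, 24]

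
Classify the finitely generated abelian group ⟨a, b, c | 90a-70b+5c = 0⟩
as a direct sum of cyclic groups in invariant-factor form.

Answer: M ≅ ℤ^2 ⊕ ℤ/5

Derivation:
rank_ℚ(R)=1; free=3−1=2
SNF(R) diag = [5] → torsion [5]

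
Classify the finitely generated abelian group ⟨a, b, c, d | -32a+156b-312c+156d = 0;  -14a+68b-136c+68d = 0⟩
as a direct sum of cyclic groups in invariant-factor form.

Answer: M ≅ ℤ^2 ⊕ ℤ/2 ⊕ ℤ/4

Derivation:
rank_ℚ(R)=2; free=4−2=2
SNF(R) diag = [2, 4] → torsion [2, 4]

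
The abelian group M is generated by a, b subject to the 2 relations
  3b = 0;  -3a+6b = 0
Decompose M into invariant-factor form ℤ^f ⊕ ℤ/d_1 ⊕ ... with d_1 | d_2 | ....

Answer: M ≅ ℤ/3 ⊕ ℤ/3

Derivation:
rank_ℚ(R)=2; free=2−2=0
SNF(R) diag = [3, 3] → torsion [3, 3]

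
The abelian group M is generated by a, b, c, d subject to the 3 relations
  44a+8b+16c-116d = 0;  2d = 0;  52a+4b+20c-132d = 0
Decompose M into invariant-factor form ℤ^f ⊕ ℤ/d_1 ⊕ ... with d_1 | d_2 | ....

Answer: M ≅ ℤ^1 ⊕ ℤ/2 ⊕ ℤ/4 ⊕ ℤ/12

Derivation:
rank_ℚ(R)=3; free=4−3=1
SNF(R) diag = [2, 4, 12] → torsion [2, 4, 12]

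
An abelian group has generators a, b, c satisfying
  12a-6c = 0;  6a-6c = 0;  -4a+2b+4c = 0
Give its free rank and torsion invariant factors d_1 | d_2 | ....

rank_ℚ(R)=3; free=3−3=0
SNF(R) diag = [2, 6, 6] → torsion [2, 6, 6]

Answer: M ≅ ℤ/2 ⊕ ℤ/6 ⊕ ℤ/6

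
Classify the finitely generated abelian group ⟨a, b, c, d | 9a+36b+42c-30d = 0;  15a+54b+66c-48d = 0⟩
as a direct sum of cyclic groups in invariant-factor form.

rank_ℚ(R)=2; free=4−2=2
SNF(R) diag = [3, 6] → torsion [3, 6]

Answer: M ≅ ℤ^2 ⊕ ℤ/3 ⊕ ℤ/6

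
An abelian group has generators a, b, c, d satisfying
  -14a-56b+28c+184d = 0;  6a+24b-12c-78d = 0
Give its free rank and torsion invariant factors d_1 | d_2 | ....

rank_ℚ(R)=2; free=4−2=2
SNF(R) diag = [2, 6] → torsion [2, 6]

Answer: M ≅ ℤ^2 ⊕ ℤ/2 ⊕ ℤ/6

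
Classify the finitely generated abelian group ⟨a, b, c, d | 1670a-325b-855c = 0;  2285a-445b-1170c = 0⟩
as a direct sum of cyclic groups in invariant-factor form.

rank_ℚ(R)=2; free=4−2=2
SNF(R) diag = [5, 15] → torsion [5, 15]

Answer: M ≅ ℤ^2 ⊕ ℤ/5 ⊕ ℤ/15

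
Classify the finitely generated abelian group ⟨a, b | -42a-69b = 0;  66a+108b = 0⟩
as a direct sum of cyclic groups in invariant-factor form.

rank_ℚ(R)=2; free=2−2=0
SNF(R) diag = [3, 6] → torsion [3, 6]

Answer: M ≅ ℤ/3 ⊕ ℤ/6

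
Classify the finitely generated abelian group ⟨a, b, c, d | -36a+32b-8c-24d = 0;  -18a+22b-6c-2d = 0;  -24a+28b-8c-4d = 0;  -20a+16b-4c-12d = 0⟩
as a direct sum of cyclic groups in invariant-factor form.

Answer: M ≅ ℤ/2 ⊕ ℤ/4 ⊕ ℤ/4 ⊕ ℤ/12

Derivation:
rank_ℚ(R)=4; free=4−4=0
SNF(R) diag = [2, 4, 4, 12] → torsion [2, 4, 4, 12]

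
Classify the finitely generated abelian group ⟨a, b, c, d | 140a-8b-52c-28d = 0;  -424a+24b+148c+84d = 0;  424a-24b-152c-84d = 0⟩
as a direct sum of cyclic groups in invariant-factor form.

Answer: M ≅ ℤ^1 ⊕ ℤ/4 ⊕ ℤ/4 ⊕ ℤ/4

Derivation:
rank_ℚ(R)=3; free=4−3=1
SNF(R) diag = [4, 4, 4] → torsion [4, 4, 4]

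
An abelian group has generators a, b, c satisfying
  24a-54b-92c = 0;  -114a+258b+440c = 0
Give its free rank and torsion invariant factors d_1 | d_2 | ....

Answer: M ≅ ℤ^1 ⊕ ℤ/2 ⊕ ℤ/6

Derivation:
rank_ℚ(R)=2; free=3−2=1
SNF(R) diag = [2, 6] → torsion [2, 6]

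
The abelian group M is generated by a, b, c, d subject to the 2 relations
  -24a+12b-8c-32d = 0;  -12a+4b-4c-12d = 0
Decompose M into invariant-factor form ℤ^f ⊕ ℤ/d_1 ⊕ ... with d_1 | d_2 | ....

Answer: M ≅ ℤ^2 ⊕ ℤ/4 ⊕ ℤ/4

Derivation:
rank_ℚ(R)=2; free=4−2=2
SNF(R) diag = [4, 4] → torsion [4, 4]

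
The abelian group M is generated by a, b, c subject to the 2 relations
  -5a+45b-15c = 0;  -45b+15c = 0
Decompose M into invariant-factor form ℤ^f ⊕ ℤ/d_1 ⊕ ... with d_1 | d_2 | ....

Answer: M ≅ ℤ^1 ⊕ ℤ/5 ⊕ ℤ/15

Derivation:
rank_ℚ(R)=2; free=3−2=1
SNF(R) diag = [5, 15] → torsion [5, 15]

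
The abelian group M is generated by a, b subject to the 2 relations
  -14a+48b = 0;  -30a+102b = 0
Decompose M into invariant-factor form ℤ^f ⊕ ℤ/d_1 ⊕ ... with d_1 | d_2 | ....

Answer: M ≅ ℤ/2 ⊕ ℤ/6

Derivation:
rank_ℚ(R)=2; free=2−2=0
SNF(R) diag = [2, 6] → torsion [2, 6]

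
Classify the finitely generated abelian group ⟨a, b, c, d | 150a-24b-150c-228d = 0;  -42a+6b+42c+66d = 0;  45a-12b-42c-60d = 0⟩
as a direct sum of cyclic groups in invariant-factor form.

rank_ℚ(R)=3; free=4−3=1
SNF(R) diag = [3, 6, 18] → torsion [3, 6, 18]

Answer: M ≅ ℤ^1 ⊕ ℤ/3 ⊕ ℤ/6 ⊕ ℤ/18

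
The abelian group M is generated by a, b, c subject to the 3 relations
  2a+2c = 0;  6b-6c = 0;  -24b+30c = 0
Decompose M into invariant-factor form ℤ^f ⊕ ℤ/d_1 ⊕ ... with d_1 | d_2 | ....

Answer: M ≅ ℤ/2 ⊕ ℤ/6 ⊕ ℤ/6

Derivation:
rank_ℚ(R)=3; free=3−3=0
SNF(R) diag = [2, 6, 6] → torsion [2, 6, 6]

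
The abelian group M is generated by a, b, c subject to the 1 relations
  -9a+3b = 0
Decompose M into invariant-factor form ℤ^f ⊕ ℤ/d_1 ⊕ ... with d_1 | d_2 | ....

Answer: M ≅ ℤ^2 ⊕ ℤ/3

Derivation:
rank_ℚ(R)=1; free=3−1=2
SNF(R) diag = [3] → torsion [3]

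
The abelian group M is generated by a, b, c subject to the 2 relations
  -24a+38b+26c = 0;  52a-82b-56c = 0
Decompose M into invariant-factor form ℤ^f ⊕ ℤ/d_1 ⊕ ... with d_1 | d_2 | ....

Answer: M ≅ ℤ^1 ⊕ ℤ/2 ⊕ ℤ/2

Derivation:
rank_ℚ(R)=2; free=3−2=1
SNF(R) diag = [2, 2] → torsion [2, 2]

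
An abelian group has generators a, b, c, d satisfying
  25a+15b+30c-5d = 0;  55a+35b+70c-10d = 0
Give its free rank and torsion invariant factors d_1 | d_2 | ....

Answer: M ≅ ℤ^2 ⊕ ℤ/5 ⊕ ℤ/5

Derivation:
rank_ℚ(R)=2; free=4−2=2
SNF(R) diag = [5, 5] → torsion [5, 5]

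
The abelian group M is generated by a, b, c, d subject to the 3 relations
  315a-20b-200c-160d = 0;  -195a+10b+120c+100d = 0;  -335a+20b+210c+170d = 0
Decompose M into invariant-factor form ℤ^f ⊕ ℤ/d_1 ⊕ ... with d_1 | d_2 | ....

rank_ℚ(R)=3; free=4−3=1
SNF(R) diag = [5, 10, 10] → torsion [5, 10, 10]

Answer: M ≅ ℤ^1 ⊕ ℤ/5 ⊕ ℤ/10 ⊕ ℤ/10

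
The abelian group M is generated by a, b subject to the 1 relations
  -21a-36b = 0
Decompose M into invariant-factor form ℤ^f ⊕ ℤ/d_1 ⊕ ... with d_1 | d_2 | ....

Answer: M ≅ ℤ^1 ⊕ ℤ/3

Derivation:
rank_ℚ(R)=1; free=2−1=1
SNF(R) diag = [3] → torsion [3]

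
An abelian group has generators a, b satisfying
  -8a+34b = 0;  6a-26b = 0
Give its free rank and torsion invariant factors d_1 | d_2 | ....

Answer: M ≅ ℤ/2 ⊕ ℤ/2

Derivation:
rank_ℚ(R)=2; free=2−2=0
SNF(R) diag = [2, 2] → torsion [2, 2]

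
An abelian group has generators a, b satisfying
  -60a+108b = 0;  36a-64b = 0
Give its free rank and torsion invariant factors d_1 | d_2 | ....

Answer: M ≅ ℤ/4 ⊕ ℤ/12

Derivation:
rank_ℚ(R)=2; free=2−2=0
SNF(R) diag = [4, 12] → torsion [4, 12]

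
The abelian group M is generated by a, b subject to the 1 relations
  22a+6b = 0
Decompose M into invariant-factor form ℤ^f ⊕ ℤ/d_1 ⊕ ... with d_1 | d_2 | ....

rank_ℚ(R)=1; free=2−1=1
SNF(R) diag = [2] → torsion [2]

Answer: M ≅ ℤ^1 ⊕ ℤ/2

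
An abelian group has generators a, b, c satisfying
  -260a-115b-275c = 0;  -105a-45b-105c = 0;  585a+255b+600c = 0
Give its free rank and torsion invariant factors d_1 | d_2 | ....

Answer: M ≅ ℤ/5 ⊕ ℤ/15 ⊕ ℤ/15

Derivation:
rank_ℚ(R)=3; free=3−3=0
SNF(R) diag = [5, 15, 15] → torsion [5, 15, 15]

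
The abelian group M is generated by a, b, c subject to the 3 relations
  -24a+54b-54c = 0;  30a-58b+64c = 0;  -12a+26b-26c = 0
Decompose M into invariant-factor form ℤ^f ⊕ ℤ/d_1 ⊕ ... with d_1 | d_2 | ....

Answer: M ≅ ℤ/2 ⊕ ℤ/6 ⊕ ℤ/12

Derivation:
rank_ℚ(R)=3; free=3−3=0
SNF(R) diag = [2, 6, 12] → torsion [2, 6, 12]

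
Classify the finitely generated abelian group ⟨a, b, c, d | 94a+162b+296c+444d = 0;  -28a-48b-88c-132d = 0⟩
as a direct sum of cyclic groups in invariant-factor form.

rank_ℚ(R)=2; free=4−2=2
SNF(R) diag = [2, 4] → torsion [2, 4]

Answer: M ≅ ℤ^2 ⊕ ℤ/2 ⊕ ℤ/4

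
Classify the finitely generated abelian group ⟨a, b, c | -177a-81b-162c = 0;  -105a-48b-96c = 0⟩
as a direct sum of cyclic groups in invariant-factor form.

rank_ℚ(R)=2; free=3−2=1
SNF(R) diag = [3, 3] → torsion [3, 3]

Answer: M ≅ ℤ^1 ⊕ ℤ/3 ⊕ ℤ/3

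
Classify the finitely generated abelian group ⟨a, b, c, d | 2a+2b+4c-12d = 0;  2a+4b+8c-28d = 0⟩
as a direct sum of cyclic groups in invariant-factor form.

Answer: M ≅ ℤ^2 ⊕ ℤ/2 ⊕ ℤ/2

Derivation:
rank_ℚ(R)=2; free=4−2=2
SNF(R) diag = [2, 2] → torsion [2, 2]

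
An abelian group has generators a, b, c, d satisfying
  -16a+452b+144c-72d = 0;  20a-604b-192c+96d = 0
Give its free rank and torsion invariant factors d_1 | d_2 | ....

rank_ℚ(R)=2; free=4−2=2
SNF(R) diag = [4, 12] → torsion [4, 12]

Answer: M ≅ ℤ^2 ⊕ ℤ/4 ⊕ ℤ/12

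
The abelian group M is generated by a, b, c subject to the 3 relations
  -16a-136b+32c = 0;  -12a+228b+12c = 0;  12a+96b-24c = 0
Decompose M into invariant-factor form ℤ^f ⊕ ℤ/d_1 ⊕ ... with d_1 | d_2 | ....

rank_ℚ(R)=3; free=3−3=0
SNF(R) diag = [4, 12, 24] → torsion [4, 12, 24]

Answer: M ≅ ℤ/4 ⊕ ℤ/12 ⊕ ℤ/24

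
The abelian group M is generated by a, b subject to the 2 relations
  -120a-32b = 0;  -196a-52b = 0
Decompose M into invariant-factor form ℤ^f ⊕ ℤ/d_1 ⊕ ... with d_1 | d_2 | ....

Answer: M ≅ ℤ/4 ⊕ ℤ/8

Derivation:
rank_ℚ(R)=2; free=2−2=0
SNF(R) diag = [4, 8] → torsion [4, 8]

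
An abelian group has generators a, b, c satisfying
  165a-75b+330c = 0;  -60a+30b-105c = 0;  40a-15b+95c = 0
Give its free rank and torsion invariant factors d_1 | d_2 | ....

Answer: M ≅ ℤ/5 ⊕ ℤ/15 ⊕ ℤ/15

Derivation:
rank_ℚ(R)=3; free=3−3=0
SNF(R) diag = [5, 15, 15] → torsion [5, 15, 15]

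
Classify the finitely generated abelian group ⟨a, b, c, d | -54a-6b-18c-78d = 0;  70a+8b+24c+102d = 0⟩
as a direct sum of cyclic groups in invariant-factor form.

Answer: M ≅ ℤ^2 ⊕ ℤ/2 ⊕ ℤ/6

Derivation:
rank_ℚ(R)=2; free=4−2=2
SNF(R) diag = [2, 6] → torsion [2, 6]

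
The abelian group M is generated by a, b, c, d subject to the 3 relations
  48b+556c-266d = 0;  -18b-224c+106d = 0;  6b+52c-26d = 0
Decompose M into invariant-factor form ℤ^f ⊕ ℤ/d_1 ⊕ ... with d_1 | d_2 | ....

Answer: M ≅ ℤ^1 ⊕ ℤ/2 ⊕ ℤ/6 ⊕ ℤ/12

Derivation:
rank_ℚ(R)=3; free=4−3=1
SNF(R) diag = [2, 6, 12] → torsion [2, 6, 12]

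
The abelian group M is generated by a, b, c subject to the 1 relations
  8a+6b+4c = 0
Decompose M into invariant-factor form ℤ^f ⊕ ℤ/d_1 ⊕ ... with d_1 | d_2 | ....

Answer: M ≅ ℤ^2 ⊕ ℤ/2

Derivation:
rank_ℚ(R)=1; free=3−1=2
SNF(R) diag = [2] → torsion [2]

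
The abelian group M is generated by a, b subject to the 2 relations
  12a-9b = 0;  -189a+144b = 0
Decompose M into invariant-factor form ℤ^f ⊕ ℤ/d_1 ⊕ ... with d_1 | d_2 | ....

rank_ℚ(R)=2; free=2−2=0
SNF(R) diag = [3, 9] → torsion [3, 9]

Answer: M ≅ ℤ/3 ⊕ ℤ/9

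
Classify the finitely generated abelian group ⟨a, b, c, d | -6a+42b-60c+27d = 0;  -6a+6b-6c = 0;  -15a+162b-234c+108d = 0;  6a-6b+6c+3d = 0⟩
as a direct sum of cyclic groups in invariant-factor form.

rank_ℚ(R)=4; free=4−4=0
SNF(R) diag = [3, 3, 6, 18] → torsion [3, 3, 6, 18]

Answer: M ≅ ℤ/3 ⊕ ℤ/3 ⊕ ℤ/6 ⊕ ℤ/18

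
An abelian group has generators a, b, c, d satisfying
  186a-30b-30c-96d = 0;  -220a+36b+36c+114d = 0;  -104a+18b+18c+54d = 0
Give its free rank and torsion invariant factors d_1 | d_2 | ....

rank_ℚ(R)=3; free=4−3=1
SNF(R) diag = [2, 6, 6] → torsion [2, 6, 6]

Answer: M ≅ ℤ^1 ⊕ ℤ/2 ⊕ ℤ/6 ⊕ ℤ/6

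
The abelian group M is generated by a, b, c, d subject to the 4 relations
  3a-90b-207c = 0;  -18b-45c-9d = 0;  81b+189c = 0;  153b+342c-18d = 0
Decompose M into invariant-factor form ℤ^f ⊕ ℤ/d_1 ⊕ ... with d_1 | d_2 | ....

rank_ℚ(R)=4; free=4−4=0
SNF(R) diag = [3, 9, 27, 27] → torsion [3, 9, 27, 27]

Answer: M ≅ ℤ/3 ⊕ ℤ/9 ⊕ ℤ/27 ⊕ ℤ/27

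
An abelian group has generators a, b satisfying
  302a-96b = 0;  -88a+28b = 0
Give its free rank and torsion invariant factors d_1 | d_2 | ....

Answer: M ≅ ℤ/2 ⊕ ℤ/4

Derivation:
rank_ℚ(R)=2; free=2−2=0
SNF(R) diag = [2, 4] → torsion [2, 4]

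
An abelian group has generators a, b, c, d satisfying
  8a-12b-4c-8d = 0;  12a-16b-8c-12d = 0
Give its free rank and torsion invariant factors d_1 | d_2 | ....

rank_ℚ(R)=2; free=4−2=2
SNF(R) diag = [4, 4] → torsion [4, 4]

Answer: M ≅ ℤ^2 ⊕ ℤ/4 ⊕ ℤ/4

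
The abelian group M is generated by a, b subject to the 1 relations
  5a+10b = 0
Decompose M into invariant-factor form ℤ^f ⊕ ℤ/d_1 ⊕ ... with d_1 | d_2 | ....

rank_ℚ(R)=1; free=2−1=1
SNF(R) diag = [5] → torsion [5]

Answer: M ≅ ℤ^1 ⊕ ℤ/5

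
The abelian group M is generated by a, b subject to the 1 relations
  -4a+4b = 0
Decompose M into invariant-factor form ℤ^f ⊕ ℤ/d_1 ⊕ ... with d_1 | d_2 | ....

Answer: M ≅ ℤ^1 ⊕ ℤ/4

Derivation:
rank_ℚ(R)=1; free=2−1=1
SNF(R) diag = [4] → torsion [4]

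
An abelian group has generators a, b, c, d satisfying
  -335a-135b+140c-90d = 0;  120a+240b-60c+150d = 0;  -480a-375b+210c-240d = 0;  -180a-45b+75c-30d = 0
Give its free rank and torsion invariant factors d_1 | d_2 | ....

rank_ℚ(R)=4; free=4−4=0
SNF(R) diag = [5, 15, 15, 30] → torsion [5, 15, 15, 30]

Answer: M ≅ ℤ/5 ⊕ ℤ/15 ⊕ ℤ/15 ⊕ ℤ/30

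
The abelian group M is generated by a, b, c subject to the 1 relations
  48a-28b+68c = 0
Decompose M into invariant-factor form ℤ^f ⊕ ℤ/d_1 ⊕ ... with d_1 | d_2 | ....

Answer: M ≅ ℤ^2 ⊕ ℤ/4

Derivation:
rank_ℚ(R)=1; free=3−1=2
SNF(R) diag = [4] → torsion [4]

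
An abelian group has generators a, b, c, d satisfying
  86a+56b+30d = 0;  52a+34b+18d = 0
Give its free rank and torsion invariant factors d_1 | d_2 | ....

rank_ℚ(R)=2; free=4−2=2
SNF(R) diag = [2, 6] → torsion [2, 6]

Answer: M ≅ ℤ^2 ⊕ ℤ/2 ⊕ ℤ/6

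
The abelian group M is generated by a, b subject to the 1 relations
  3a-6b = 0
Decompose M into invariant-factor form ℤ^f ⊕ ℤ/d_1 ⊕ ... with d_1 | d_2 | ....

Answer: M ≅ ℤ^1 ⊕ ℤ/3

Derivation:
rank_ℚ(R)=1; free=2−1=1
SNF(R) diag = [3] → torsion [3]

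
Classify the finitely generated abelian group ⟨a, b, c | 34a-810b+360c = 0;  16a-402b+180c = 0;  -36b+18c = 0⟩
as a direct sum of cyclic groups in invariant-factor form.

Answer: M ≅ ℤ/2 ⊕ ℤ/6 ⊕ ℤ/18

Derivation:
rank_ℚ(R)=3; free=3−3=0
SNF(R) diag = [2, 6, 18] → torsion [2, 6, 18]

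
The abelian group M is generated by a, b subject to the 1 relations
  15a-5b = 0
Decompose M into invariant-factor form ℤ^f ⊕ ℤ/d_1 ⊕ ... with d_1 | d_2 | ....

rank_ℚ(R)=1; free=2−1=1
SNF(R) diag = [5] → torsion [5]

Answer: M ≅ ℤ^1 ⊕ ℤ/5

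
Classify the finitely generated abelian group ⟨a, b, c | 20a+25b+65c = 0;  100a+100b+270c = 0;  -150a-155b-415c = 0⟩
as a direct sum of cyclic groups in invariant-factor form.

rank_ℚ(R)=3; free=3−3=0
SNF(R) diag = [5, 10, 10] → torsion [5, 10, 10]

Answer: M ≅ ℤ/5 ⊕ ℤ/10 ⊕ ℤ/10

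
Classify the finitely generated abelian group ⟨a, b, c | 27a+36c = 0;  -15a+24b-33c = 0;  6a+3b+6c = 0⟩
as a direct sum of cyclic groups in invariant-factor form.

Answer: M ≅ ℤ/3 ⊕ ℤ/9 ⊕ ℤ/9

Derivation:
rank_ℚ(R)=3; free=3−3=0
SNF(R) diag = [3, 9, 9] → torsion [3, 9, 9]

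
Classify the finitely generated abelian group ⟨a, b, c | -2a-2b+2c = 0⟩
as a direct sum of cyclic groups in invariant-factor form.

Answer: M ≅ ℤ^2 ⊕ ℤ/2

Derivation:
rank_ℚ(R)=1; free=3−1=2
SNF(R) diag = [2] → torsion [2]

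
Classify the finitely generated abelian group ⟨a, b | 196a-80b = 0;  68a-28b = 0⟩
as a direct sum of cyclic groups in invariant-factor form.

rank_ℚ(R)=2; free=2−2=0
SNF(R) diag = [4, 12] → torsion [4, 12]

Answer: M ≅ ℤ/4 ⊕ ℤ/12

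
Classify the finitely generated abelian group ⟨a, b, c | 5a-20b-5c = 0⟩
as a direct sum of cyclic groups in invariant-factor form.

Answer: M ≅ ℤ^2 ⊕ ℤ/5

Derivation:
rank_ℚ(R)=1; free=3−1=2
SNF(R) diag = [5] → torsion [5]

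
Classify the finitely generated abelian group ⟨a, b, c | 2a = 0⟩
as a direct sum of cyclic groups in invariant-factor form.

Answer: M ≅ ℤ^2 ⊕ ℤ/2

Derivation:
rank_ℚ(R)=1; free=3−1=2
SNF(R) diag = [2] → torsion [2]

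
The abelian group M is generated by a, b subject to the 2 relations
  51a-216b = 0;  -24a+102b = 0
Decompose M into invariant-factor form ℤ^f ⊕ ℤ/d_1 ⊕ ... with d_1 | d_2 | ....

Answer: M ≅ ℤ/3 ⊕ ℤ/6

Derivation:
rank_ℚ(R)=2; free=2−2=0
SNF(R) diag = [3, 6] → torsion [3, 6]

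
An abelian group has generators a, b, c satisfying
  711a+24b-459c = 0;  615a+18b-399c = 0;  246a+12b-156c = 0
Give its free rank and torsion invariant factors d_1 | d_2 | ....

rank_ℚ(R)=3; free=3−3=0
SNF(R) diag = [3, 6, 18] → torsion [3, 6, 18]

Answer: M ≅ ℤ/3 ⊕ ℤ/6 ⊕ ℤ/18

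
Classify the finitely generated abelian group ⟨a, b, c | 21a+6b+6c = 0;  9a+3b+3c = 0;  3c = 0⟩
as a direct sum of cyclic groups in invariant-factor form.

Answer: M ≅ ℤ/3 ⊕ ℤ/3 ⊕ ℤ/3

Derivation:
rank_ℚ(R)=3; free=3−3=0
SNF(R) diag = [3, 3, 3] → torsion [3, 3, 3]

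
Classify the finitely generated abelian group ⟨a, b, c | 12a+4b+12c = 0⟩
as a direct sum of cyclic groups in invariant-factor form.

rank_ℚ(R)=1; free=3−1=2
SNF(R) diag = [4] → torsion [4]

Answer: M ≅ ℤ^2 ⊕ ℤ/4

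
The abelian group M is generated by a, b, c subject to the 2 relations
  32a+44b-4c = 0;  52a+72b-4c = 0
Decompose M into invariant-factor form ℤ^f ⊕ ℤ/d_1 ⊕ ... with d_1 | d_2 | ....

Answer: M ≅ ℤ^1 ⊕ ℤ/4 ⊕ ℤ/4

Derivation:
rank_ℚ(R)=2; free=3−2=1
SNF(R) diag = [4, 4] → torsion [4, 4]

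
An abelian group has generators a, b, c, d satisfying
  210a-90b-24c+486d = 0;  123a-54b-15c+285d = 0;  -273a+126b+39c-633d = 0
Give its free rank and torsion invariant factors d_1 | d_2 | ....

rank_ℚ(R)=3; free=4−3=1
SNF(R) diag = [3, 6, 18] → torsion [3, 6, 18]

Answer: M ≅ ℤ^1 ⊕ ℤ/3 ⊕ ℤ/6 ⊕ ℤ/18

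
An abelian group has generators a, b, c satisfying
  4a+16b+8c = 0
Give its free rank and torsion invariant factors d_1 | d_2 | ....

rank_ℚ(R)=1; free=3−1=2
SNF(R) diag = [4] → torsion [4]

Answer: M ≅ ℤ^2 ⊕ ℤ/4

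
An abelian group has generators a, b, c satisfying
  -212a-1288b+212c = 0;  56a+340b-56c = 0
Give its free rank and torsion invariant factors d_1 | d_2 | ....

rank_ℚ(R)=2; free=3−2=1
SNF(R) diag = [4, 12] → torsion [4, 12]

Answer: M ≅ ℤ^1 ⊕ ℤ/4 ⊕ ℤ/12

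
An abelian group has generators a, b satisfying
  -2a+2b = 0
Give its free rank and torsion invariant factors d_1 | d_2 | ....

Answer: M ≅ ℤ^1 ⊕ ℤ/2

Derivation:
rank_ℚ(R)=1; free=2−1=1
SNF(R) diag = [2] → torsion [2]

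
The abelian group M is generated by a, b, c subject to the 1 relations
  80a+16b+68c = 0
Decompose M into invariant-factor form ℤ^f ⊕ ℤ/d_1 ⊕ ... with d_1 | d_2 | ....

Answer: M ≅ ℤ^2 ⊕ ℤ/4

Derivation:
rank_ℚ(R)=1; free=3−1=2
SNF(R) diag = [4] → torsion [4]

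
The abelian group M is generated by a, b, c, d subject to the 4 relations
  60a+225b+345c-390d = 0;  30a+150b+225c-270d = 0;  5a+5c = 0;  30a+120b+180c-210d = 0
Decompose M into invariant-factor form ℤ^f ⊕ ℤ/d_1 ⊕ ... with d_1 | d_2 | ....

Answer: M ≅ ℤ/5 ⊕ ℤ/15 ⊕ ℤ/15 ⊕ ℤ/30

Derivation:
rank_ℚ(R)=4; free=4−4=0
SNF(R) diag = [5, 15, 15, 30] → torsion [5, 15, 15, 30]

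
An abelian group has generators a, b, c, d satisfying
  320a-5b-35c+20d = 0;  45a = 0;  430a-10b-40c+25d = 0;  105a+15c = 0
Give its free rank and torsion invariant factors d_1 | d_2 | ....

Answer: M ≅ ℤ/5 ⊕ ℤ/15 ⊕ ℤ/15 ⊕ ℤ/45

Derivation:
rank_ℚ(R)=4; free=4−4=0
SNF(R) diag = [5, 15, 15, 45] → torsion [5, 15, 15, 45]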